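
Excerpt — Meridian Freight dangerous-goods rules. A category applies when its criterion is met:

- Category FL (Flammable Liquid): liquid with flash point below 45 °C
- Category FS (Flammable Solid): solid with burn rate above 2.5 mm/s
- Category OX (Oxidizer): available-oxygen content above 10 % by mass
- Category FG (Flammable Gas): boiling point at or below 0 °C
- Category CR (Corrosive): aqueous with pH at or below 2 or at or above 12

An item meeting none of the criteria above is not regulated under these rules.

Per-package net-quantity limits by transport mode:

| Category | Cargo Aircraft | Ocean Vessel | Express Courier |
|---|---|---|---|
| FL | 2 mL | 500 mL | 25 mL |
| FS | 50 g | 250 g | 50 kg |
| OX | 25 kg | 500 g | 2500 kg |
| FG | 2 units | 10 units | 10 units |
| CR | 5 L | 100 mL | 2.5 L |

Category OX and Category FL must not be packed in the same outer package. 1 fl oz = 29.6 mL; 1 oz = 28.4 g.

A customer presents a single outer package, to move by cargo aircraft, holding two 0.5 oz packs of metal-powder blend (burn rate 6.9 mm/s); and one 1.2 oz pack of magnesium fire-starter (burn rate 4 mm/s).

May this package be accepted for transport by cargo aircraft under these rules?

Burn rate 6.9 mm/s meets the Category FS criterion (Flammable Solid), so the metal-powder blend is Category FS.
The magnesium fire-starter has burn rate 4 mm/s, which is > 2.5 mm/s, so it is Category FS (Flammable Solid).
Category FS net quantity: (two 0.5 oz packs = 28.4 g) + (one 1.2 oz pack = 34.08 g) = 62.48 g.
62.48 g > 50 g (cargo aircraft limit, Category FS) — over the limit.

No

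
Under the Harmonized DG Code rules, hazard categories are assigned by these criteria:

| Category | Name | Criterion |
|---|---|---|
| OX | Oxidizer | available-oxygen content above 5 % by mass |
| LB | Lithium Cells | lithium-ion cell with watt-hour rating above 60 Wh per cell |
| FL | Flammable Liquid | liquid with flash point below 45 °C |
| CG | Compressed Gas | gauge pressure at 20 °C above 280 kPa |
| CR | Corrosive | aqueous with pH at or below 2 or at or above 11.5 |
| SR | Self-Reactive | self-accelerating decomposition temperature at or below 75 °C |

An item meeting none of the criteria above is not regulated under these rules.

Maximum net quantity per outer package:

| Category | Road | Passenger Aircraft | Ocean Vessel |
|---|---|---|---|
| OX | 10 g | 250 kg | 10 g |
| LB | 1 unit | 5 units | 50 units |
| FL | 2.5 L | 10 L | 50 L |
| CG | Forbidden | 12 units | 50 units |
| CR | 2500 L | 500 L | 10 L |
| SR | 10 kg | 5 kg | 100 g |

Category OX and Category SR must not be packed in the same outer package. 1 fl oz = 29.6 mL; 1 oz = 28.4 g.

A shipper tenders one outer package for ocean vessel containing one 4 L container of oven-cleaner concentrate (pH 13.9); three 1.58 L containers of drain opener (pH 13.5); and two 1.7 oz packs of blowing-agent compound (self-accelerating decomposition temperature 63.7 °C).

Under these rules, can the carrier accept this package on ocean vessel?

Yes

With pH 13.9 (≥ 11.5), the oven-cleaner concentrate falls in Category CR.
pH 13.5 meets the Category CR criterion (Corrosive), so the drain opener is Category CR.
The blowing-agent compound has self-accelerating decomposition temperature 63.7 °C, which is ≤ 75 °C, so it is Category SR (Self-Reactive).
Total Category CR: 4 L + (three 1.58 L containers = 4.74 L) = 8.74 L.
That is within the Category CR ocean vessel limit of 10 L.
Category SR quantity: two 1.7 oz packs = 96.56 g.
96.56 g ≤ 100 g (ocean vessel limit, Category SR) — within limit.
The segregation rule (Category OX with Category SR) does not apply to Category CR with Category SR.
Every hazard category is within its ocean vessel limit and no segregation rule is violated.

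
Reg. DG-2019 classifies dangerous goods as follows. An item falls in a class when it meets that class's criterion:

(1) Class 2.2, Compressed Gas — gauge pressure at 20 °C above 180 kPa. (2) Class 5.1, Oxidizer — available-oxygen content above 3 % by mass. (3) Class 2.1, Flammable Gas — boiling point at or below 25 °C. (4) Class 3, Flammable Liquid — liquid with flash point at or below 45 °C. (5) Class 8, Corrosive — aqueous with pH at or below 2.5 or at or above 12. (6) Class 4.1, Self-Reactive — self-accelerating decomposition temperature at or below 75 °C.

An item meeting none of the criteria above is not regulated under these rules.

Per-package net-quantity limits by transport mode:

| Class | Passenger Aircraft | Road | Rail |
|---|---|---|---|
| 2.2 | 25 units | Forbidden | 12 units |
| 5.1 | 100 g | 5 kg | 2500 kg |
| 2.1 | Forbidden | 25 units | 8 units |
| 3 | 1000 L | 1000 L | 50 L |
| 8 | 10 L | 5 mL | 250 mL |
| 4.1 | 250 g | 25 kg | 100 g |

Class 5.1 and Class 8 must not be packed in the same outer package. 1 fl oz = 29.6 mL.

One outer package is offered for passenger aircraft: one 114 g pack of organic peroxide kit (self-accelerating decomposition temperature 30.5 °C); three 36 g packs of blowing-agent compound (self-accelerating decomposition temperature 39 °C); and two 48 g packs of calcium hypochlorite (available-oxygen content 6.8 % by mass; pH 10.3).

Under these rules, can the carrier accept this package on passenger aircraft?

Yes

The organic peroxide kit has self-accelerating decomposition temperature 30.5 °C, which is ≤ 75 °C, so it is Class 4.1 (Self-Reactive).
Blowing-agent compound: self-accelerating decomposition temperature 39 °C ≤ 75 °C → Class 4.1 (Self-Reactive).
With available-oxygen content 6.8 % by mass (> 3 % by mass), the calcium hypochlorite falls in Class 5.1.
Class 5.1 quantity: two 48 g packs = 96 g.
That is within the Class 5.1 passenger aircraft limit of 100 g.
Total Class 4.1: 114 g + (three 36 g packs = 108 g) = 222 g.
That is within the Class 4.1 passenger aircraft limit of 250 g.
The segregation rule (Class 5.1 with Class 8) does not apply to Class 5.1 with Class 4.1.
Every hazard class is within its passenger aircraft limit and no segregation rule is violated.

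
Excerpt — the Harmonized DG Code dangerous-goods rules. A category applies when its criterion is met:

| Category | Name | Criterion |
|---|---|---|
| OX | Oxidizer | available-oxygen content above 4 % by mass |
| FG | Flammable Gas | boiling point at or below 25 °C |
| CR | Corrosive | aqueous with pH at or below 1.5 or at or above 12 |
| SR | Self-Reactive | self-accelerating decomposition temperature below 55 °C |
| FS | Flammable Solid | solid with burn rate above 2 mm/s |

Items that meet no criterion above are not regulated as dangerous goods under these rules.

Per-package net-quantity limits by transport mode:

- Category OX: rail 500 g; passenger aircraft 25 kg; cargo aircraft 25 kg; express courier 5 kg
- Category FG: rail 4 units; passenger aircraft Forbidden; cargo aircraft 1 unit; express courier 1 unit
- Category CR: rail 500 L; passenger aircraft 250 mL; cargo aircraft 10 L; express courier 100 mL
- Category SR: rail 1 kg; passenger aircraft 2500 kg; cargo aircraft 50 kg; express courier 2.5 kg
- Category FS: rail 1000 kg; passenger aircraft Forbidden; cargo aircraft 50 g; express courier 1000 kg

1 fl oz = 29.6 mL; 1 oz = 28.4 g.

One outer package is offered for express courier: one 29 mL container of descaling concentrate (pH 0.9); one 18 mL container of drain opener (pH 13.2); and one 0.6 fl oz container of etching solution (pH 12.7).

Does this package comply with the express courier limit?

Descaling concentrate: pH 0.9 ≤ 1.5 → Category CR (Corrosive).
Drain opener: pH 13.2 ≥ 12 → Category CR (Corrosive).
Etching solution: pH 12.7 ≥ 12 → Category CR (Corrosive).
Total Category CR: 29 mL + 18 mL + (one 0.6 fl oz container = 17.76 mL) = 64.76 mL.
That is within the Category CR express courier limit of 100 mL.

Yes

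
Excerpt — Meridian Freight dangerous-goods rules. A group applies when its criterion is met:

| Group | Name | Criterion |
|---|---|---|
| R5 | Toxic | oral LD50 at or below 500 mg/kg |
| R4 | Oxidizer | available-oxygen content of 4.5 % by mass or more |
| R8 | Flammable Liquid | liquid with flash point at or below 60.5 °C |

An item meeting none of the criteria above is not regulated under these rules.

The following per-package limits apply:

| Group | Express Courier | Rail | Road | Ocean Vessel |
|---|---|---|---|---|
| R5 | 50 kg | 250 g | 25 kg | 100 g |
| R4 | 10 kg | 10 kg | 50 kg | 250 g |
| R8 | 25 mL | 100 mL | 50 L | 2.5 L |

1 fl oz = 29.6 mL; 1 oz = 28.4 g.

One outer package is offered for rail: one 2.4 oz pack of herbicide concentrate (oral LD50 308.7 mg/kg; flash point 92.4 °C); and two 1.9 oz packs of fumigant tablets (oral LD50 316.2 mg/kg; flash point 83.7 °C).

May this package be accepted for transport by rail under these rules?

Yes

The herbicide concentrate has oral LD50 308.7 mg/kg, which is ≤ 500 mg/kg, so it is Group R5 (Toxic).
With oral LD50 316.2 mg/kg (≤ 500 mg/kg), the fumigant tablets fall in Group R5.
Total Group R5: (one 2.4 oz pack = 68.16 g) + (two 1.9 oz packs = 107.92 g) = 176.08 g.
176.08 g is within the rail limit of 250 g for Group R5.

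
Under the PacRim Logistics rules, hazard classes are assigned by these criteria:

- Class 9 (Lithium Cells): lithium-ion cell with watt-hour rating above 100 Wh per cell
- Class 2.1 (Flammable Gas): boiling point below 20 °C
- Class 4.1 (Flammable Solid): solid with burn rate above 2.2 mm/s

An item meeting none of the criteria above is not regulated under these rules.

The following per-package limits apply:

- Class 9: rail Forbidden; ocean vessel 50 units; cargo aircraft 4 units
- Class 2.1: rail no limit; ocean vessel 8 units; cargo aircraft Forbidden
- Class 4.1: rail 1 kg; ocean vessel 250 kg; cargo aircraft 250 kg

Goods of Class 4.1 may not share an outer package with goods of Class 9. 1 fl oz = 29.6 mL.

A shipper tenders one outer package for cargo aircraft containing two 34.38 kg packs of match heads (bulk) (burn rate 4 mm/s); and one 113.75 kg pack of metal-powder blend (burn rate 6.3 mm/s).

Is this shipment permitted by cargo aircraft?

With burn rate 4 mm/s (> 2.2 mm/s), the match heads (bulk) fall in Class 4.1.
With burn rate 6.3 mm/s (> 2.2 mm/s), the metal-powder blend falls in Class 4.1.
Class 4.1 net quantity: (two 34.38 kg packs = 68.76 kg) + 113.75 kg = 182.51 kg.
That is within the Class 4.1 cargo aircraft limit of 250 kg.

Yes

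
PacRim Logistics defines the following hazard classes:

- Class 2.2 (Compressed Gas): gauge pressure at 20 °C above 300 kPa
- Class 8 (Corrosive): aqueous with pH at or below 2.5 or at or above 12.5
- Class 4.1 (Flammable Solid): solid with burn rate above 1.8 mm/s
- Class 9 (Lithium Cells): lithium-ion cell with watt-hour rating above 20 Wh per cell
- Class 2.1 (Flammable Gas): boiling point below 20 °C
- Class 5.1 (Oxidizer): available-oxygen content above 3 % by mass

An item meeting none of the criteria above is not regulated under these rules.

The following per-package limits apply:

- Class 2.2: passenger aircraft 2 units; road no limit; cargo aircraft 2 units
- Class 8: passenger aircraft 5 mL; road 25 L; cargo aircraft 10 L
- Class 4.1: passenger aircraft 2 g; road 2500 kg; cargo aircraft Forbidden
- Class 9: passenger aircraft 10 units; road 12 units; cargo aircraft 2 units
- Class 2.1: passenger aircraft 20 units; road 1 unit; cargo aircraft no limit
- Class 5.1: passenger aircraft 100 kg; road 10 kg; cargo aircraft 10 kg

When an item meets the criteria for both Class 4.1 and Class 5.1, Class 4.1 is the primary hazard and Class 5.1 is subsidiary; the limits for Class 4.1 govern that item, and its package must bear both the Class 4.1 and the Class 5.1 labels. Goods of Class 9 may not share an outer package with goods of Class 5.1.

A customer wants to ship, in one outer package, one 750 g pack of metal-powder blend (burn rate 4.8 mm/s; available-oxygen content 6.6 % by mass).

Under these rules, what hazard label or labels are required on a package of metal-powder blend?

Burn rate 4.8 mm/s meets the Class 4.1 criterion (Flammable Solid), so the metal-powder blend is Class 4.1.
Metal-powder blend: available-oxygen content 6.6 % by mass > 3 % by mass → Class 5.1 (Oxidizer).
By the precedence rule Class 4.1 is primary and Class 5.1 is subsidiary, and that rule requires both labels on the package.

Class 4.1 and 5.1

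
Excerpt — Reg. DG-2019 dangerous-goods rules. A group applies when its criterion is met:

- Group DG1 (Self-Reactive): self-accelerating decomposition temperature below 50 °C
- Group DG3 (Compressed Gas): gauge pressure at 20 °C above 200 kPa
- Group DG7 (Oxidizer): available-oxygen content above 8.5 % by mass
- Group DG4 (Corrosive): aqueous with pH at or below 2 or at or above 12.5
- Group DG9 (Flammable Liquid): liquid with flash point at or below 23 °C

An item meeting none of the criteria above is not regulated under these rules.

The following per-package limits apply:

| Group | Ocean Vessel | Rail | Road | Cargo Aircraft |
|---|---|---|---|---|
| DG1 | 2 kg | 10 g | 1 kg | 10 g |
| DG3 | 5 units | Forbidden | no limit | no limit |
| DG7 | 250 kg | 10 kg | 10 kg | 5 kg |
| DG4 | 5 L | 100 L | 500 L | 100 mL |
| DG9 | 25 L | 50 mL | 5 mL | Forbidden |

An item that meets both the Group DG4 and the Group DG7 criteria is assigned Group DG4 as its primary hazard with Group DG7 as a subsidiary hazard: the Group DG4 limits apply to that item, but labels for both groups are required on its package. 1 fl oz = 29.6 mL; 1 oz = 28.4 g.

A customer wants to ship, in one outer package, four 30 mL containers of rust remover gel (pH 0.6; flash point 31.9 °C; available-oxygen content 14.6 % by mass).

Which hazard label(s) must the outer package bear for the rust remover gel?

Group DG4 and DG7

Rust remover gel: pH 0.6 ≤ 2 → Group DG4 (Corrosive).
Rust remover gel: available-oxygen content 14.6 % by mass > 8.5 % by mass → Group DG7 (Oxidizer).
By the precedence rule Group DG4 is primary and Group DG7 is subsidiary, and that rule requires both labels on the package.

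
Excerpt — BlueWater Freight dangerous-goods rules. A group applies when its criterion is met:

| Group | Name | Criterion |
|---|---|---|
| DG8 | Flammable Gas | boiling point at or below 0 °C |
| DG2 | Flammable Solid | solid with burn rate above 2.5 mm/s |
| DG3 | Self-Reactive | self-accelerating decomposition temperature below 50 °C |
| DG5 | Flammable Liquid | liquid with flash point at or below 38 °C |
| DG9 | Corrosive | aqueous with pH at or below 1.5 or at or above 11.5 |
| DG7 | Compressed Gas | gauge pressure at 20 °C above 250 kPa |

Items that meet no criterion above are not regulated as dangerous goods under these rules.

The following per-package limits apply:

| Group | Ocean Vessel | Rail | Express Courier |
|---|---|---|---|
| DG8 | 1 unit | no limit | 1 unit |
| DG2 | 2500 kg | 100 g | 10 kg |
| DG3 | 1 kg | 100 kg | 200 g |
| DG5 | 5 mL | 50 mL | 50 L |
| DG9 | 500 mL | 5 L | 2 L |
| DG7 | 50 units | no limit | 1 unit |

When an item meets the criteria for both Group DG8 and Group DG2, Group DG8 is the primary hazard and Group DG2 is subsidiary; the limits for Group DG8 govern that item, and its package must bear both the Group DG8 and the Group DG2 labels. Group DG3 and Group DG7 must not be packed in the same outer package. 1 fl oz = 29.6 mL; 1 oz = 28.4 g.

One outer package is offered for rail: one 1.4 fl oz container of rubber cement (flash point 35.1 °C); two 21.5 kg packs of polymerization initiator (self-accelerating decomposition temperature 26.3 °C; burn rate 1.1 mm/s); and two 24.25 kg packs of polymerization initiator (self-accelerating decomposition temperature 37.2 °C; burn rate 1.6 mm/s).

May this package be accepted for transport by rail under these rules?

Yes

Rubber cement: flash point 35.1 °C ≤ 38 °C → Group DG5 (Flammable Liquid).
The polymerization initiator has self-accelerating decomposition temperature 26.3 °C, which is < 50 °C, so it is Group DG3 (Self-Reactive).
Polymerization initiator: self-accelerating decomposition temperature 37.2 °C < 50 °C → Group DG3 (Self-Reactive).
Group DG3 net quantity: (two 21.5 kg packs = 43 kg) + (two 24.25 kg packs = 48.5 kg) = 91.5 kg.
That is within the Group DG3 rail limit of 100 kg.
Group DG5 quantity: one 1.4 fl oz container = 41.44 mL.
That is within the Group DG5 rail limit of 50 mL.
The segregation rule (Group DG3 with Group DG7) does not apply to Group DG3 with Group DG5.
Every hazard group is within its rail limit and no segregation rule is violated.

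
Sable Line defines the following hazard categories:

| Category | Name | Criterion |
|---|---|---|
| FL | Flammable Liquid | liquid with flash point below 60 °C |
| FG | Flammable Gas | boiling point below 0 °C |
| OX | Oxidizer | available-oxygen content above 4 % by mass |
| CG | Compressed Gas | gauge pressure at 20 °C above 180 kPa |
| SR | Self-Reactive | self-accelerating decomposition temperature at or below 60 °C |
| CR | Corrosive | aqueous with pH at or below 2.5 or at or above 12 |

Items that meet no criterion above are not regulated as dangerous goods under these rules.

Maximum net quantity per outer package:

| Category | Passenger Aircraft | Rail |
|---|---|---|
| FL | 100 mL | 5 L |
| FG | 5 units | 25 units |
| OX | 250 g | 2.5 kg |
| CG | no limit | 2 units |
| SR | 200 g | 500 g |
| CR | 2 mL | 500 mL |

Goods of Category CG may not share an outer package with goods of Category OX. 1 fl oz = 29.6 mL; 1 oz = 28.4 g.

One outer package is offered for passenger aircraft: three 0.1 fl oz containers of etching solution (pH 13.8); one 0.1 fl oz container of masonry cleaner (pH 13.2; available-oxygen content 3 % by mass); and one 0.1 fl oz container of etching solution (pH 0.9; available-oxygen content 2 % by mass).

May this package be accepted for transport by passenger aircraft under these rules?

No

With pH 13.8 (≥ 12), the etching solution falls in Category CR.
pH 13.2 meets the Category CR criterion (Corrosive), so the masonry cleaner is Category CR.
With pH 0.9 (≤ 2.5), the etching solution falls in Category CR.
Total Category CR: (three 0.1 fl oz containers = 8.88 mL) + (one 0.1 fl oz container = 2.96 mL) + (one 0.1 fl oz container = 2.96 mL) = 14.8 mL.
That exceeds the Category CR passenger aircraft limit of 2 mL.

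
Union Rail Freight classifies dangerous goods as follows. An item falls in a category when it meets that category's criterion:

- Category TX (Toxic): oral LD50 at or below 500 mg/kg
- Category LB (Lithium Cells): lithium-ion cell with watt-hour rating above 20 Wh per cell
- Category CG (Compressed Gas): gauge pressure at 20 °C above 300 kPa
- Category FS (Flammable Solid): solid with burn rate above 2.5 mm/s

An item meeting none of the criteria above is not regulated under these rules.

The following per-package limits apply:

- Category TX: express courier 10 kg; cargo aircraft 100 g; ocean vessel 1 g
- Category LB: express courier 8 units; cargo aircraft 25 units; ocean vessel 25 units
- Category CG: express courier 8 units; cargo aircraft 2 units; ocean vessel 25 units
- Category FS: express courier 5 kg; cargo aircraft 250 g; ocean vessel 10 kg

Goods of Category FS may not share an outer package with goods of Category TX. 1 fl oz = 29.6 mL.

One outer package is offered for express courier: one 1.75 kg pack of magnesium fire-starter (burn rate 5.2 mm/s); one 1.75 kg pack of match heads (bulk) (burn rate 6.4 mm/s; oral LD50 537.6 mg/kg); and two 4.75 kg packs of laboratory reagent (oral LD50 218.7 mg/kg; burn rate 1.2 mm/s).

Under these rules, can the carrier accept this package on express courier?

No

The magnesium fire-starter has burn rate 5.2 mm/s, which is > 2.5 mm/s, so it is Category FS (Flammable Solid).
With burn rate 6.4 mm/s (> 2.5 mm/s), the match heads (bulk) fall in Category FS.
The laboratory reagent has oral LD50 218.7 mg/kg, which is ≤ 500 mg/kg, so it is Category TX (Toxic).
Total Category FS: 1.75 kg + 1.75 kg = 3.5 kg.
3.5 kg is within the express courier limit of 5 kg for Category FS.
Category TX quantity: two 4.75 kg packs = 9.5 kg.
9.5 kg is within the express courier limit of 10 kg for Category TX.
Category FS and Category TX may not share an outer package.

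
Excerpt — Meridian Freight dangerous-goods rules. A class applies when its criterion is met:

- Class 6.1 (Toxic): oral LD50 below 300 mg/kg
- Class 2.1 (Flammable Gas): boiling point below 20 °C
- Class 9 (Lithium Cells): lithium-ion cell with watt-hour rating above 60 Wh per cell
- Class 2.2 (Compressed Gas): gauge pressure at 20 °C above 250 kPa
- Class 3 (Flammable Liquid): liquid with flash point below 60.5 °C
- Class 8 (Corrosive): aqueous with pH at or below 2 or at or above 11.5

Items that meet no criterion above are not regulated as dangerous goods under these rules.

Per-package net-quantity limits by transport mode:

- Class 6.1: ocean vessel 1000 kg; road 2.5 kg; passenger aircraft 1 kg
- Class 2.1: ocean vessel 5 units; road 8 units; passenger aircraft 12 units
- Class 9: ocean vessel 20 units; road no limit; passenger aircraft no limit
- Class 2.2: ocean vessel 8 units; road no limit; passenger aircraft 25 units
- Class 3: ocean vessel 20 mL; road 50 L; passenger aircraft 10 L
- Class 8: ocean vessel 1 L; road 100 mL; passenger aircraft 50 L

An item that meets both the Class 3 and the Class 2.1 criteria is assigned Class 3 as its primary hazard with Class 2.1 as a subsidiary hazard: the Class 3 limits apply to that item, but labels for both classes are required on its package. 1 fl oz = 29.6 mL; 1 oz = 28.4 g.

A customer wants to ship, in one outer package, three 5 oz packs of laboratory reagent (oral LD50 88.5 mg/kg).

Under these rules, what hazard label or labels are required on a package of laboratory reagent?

Class 6.1

With oral LD50 88.5 mg/kg (< 300 mg/kg), the laboratory reagent falls in Class 6.1.
Only the Class 6.1 label is required.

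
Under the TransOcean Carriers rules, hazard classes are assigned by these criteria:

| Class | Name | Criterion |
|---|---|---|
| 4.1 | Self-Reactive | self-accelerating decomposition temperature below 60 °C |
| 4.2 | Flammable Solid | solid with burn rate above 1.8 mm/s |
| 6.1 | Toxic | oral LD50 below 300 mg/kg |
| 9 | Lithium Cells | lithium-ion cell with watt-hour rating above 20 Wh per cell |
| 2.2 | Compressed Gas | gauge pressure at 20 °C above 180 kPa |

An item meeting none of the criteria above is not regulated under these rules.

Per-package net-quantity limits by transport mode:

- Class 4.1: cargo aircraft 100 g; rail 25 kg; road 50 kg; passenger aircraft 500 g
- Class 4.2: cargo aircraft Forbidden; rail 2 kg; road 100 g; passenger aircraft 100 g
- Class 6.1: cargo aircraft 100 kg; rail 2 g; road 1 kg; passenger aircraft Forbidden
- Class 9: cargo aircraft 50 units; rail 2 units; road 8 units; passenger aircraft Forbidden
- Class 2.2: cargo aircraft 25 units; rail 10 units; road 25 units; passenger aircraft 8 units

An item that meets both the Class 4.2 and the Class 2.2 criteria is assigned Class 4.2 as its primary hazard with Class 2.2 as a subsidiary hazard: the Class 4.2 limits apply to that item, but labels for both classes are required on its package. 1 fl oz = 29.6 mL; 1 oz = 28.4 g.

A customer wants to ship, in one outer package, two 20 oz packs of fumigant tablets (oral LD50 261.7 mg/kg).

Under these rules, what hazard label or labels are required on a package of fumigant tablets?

Class 6.1

The fumigant tablets have oral LD50 261.7 mg/kg, which is < 300 mg/kg, so they are Class 6.1 (Toxic).
Only the Class 6.1 label is required.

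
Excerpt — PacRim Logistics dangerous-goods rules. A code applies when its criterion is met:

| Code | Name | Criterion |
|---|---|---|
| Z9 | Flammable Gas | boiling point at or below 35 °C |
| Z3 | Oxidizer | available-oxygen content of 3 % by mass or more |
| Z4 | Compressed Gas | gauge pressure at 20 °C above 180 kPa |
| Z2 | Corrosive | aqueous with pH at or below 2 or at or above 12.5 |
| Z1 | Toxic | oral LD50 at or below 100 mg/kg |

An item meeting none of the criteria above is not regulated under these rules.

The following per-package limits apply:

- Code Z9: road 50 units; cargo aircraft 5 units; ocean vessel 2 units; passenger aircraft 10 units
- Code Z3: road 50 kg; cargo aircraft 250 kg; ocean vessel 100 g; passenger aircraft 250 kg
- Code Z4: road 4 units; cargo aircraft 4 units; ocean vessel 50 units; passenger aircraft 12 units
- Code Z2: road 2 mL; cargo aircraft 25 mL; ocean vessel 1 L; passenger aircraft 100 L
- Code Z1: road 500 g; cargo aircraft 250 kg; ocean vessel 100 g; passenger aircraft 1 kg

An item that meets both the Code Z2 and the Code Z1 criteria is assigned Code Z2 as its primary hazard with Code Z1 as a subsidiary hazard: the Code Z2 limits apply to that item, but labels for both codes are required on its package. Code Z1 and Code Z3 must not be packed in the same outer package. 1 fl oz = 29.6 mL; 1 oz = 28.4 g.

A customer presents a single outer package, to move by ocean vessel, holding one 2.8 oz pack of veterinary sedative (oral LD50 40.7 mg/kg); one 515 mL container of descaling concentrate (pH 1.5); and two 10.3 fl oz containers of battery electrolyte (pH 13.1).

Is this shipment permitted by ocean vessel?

No

Veterinary sedative: oral LD50 40.7 mg/kg ≤ 100 mg/kg → Code Z1 (Toxic).
pH 1.5 meets the Code Z2 criterion (Corrosive), so the descaling concentrate is Code Z2.
With pH 13.1 (≥ 12.5), the battery electrolyte falls in Code Z2.
Total Code Z2: 515 mL + (two 10.3 fl oz containers = 609.76 mL) = 1124.76 mL.
1124.76 mL > 1 L (ocean vessel limit, Code Z2) — over the limit.
Code Z1 quantity: one 2.8 oz pack = 79.52 g.
That is within the Code Z1 ocean vessel limit of 100 g.
The segregation rule (Code Z1 with Code Z3) does not apply to Code Z2 with Code Z1.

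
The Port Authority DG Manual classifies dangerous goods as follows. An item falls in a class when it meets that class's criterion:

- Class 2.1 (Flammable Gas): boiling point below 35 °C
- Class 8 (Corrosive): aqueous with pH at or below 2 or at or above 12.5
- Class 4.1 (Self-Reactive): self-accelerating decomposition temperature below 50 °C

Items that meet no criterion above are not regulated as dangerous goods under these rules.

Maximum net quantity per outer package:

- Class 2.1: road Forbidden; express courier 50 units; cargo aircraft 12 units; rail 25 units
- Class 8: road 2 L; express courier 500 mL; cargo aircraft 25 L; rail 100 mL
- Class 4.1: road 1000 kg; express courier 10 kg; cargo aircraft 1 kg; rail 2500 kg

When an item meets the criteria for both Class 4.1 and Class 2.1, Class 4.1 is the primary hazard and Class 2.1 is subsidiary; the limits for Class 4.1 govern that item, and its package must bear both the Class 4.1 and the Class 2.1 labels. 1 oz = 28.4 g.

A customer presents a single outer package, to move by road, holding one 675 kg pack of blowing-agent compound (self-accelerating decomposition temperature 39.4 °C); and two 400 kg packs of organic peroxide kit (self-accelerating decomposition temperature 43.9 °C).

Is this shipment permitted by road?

Blowing-agent compound: self-accelerating decomposition temperature 39.4 °C < 50 °C → Class 4.1 (Self-Reactive).
With self-accelerating decomposition temperature 43.9 °C (< 50 °C), the organic peroxide kit falls in Class 4.1.
Class 4.1 net quantity: 675 kg + (two 400 kg packs = 800 kg) = 1475 kg.
1475 kg > 1000 kg (road limit, Class 4.1) — over the limit.

No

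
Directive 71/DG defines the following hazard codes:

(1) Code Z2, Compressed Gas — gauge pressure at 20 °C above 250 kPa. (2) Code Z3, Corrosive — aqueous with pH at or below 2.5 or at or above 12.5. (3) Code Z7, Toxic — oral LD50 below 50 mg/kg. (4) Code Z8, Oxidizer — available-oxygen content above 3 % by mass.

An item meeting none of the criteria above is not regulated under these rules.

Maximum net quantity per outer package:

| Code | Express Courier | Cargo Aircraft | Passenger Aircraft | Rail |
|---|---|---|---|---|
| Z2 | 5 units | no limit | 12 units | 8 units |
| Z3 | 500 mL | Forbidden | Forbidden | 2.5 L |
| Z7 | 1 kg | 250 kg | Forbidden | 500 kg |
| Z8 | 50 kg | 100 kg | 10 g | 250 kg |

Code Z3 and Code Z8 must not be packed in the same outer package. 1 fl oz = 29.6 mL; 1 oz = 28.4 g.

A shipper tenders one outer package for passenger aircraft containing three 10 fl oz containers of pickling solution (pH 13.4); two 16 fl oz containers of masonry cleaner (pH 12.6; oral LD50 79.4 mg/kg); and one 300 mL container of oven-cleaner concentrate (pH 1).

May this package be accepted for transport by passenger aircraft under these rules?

No

The pickling solution has pH 13.4, which is ≥ 12.5, so it is Code Z3 (Corrosive).
With pH 12.6 (≥ 12.5), the masonry cleaner falls in Code Z3.
Oven-cleaner concentrate: pH 1 ≤ 2.5 → Code Z3 (Corrosive).
Code Z3 net quantity: (three 10 fl oz containers = 888 mL) + (two 16 fl oz containers = 947.2 mL) + 300 mL = 2135.2 mL.
By passenger aircraft, Code Z3 is Forbidden regardless of quantity.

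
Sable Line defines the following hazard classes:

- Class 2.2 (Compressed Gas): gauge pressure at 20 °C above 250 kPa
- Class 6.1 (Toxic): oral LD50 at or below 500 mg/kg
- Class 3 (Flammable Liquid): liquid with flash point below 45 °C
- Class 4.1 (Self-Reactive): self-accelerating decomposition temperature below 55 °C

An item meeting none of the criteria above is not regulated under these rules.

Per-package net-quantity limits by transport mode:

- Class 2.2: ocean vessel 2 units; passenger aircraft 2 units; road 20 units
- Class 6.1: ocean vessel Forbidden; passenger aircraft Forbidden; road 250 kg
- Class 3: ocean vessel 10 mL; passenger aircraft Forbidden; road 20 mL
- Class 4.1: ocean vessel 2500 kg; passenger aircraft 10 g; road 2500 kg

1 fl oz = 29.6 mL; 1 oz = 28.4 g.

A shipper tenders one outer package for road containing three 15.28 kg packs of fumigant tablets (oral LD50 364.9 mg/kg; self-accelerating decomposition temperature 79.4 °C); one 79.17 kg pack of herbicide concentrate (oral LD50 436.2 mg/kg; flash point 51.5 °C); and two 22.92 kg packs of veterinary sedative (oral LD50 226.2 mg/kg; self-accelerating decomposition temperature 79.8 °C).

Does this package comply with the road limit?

With oral LD50 364.9 mg/kg (≤ 500 mg/kg), the fumigant tablets fall in Class 6.1.
The herbicide concentrate has oral LD50 436.2 mg/kg, which is ≤ 500 mg/kg, so it is Class 6.1 (Toxic).
With oral LD50 226.2 mg/kg (≤ 500 mg/kg), the veterinary sedative falls in Class 6.1.
Total Class 6.1: (three 15.28 kg packs = 45.84 kg) + 79.17 kg + (two 22.92 kg packs = 45.84 kg) = 170.85 kg.
170.85 kg ≤ 250 kg (road limit, Class 6.1) — within limit.

Yes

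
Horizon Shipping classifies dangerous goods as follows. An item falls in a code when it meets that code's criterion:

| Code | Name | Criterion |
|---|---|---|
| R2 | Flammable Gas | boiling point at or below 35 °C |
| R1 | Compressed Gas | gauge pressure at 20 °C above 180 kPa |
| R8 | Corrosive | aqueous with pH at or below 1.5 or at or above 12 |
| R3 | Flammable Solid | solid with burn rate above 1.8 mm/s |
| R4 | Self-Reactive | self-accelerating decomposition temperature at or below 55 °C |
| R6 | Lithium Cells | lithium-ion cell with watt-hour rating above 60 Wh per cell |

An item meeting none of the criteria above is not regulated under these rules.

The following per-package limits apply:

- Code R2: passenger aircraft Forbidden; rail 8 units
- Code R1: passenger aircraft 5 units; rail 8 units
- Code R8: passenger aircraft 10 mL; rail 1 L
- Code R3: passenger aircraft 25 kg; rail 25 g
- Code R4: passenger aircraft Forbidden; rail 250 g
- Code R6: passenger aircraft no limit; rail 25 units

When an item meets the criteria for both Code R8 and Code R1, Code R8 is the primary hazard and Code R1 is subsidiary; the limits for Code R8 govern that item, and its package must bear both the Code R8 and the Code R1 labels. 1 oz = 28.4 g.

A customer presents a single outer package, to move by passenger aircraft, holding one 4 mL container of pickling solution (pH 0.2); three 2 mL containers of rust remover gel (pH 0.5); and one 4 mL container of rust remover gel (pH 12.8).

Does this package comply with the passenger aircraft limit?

pH 0.2 meets the Code R8 criterion (Corrosive), so the pickling solution is Code R8.
The rust remover gel has pH 0.5, which is ≤ 1.5, so it is Code R8 (Corrosive).
With pH 12.8 (≥ 12), the rust remover gel falls in Code R8.
Code R8 net quantity: 4 mL + (three 2 mL containers = 6 mL) + 4 mL = 14 mL.
14 mL > 10 mL (passenger aircraft limit, Code R8) — over the limit.

No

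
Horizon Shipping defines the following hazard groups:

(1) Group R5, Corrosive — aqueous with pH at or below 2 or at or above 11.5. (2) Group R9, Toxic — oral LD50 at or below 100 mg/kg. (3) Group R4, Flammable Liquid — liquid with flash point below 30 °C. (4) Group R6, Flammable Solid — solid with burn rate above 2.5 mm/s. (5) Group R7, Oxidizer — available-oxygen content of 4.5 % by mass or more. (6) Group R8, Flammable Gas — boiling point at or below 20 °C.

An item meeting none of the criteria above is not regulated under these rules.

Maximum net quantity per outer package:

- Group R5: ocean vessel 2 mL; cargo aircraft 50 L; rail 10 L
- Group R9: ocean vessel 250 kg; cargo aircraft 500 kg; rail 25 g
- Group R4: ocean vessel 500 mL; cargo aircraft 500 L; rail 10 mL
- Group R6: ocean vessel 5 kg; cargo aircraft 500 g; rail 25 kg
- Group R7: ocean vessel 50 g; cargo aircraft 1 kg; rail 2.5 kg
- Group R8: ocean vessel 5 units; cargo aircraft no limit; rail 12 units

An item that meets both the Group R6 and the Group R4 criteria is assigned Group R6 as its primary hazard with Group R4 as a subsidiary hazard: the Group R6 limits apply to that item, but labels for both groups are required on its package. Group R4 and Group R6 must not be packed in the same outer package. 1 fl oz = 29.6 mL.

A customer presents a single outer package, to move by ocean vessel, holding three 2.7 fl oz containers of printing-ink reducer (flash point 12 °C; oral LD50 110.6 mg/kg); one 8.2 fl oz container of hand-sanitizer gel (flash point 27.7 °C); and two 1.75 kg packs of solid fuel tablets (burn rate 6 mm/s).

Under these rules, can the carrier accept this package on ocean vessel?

No

Flash point 12 °C meets the Group R4 criterion (Flammable Liquid), so the printing-ink reducer is Group R4.
Flash point 27.7 °C meets the Group R4 criterion (Flammable Liquid), so the hand-sanitizer gel is Group R4.
Burn rate 6 mm/s meets the Group R6 criterion (Flammable Solid), so the solid fuel tablets are Group R6.
Total Group R4: (three 2.7 fl oz containers = 239.76 mL) + (one 8.2 fl oz container = 242.72 mL) = 482.48 mL.
482.48 mL ≤ 500 mL (ocean vessel limit, Group R4) — within limit.
Group R6 quantity: two 1.75 kg packs = 3.5 kg.
That is within the Group R6 ocean vessel limit of 5 kg.
Group R4 and Group R6 may not share an outer package.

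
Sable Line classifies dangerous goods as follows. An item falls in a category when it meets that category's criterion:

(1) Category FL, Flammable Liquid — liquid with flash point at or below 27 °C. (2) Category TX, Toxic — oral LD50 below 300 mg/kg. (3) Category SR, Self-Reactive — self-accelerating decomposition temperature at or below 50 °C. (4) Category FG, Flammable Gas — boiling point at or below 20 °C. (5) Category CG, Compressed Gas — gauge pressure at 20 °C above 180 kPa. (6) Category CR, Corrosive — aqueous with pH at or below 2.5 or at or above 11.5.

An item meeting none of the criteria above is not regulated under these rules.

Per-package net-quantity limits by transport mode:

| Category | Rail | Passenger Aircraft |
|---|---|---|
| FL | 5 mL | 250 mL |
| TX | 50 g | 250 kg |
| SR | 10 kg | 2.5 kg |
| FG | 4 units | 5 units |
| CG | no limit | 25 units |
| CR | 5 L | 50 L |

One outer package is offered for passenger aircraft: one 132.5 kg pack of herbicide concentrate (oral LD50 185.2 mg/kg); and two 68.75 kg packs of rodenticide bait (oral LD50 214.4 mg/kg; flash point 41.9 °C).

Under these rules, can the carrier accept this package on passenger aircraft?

Oral LD50 185.2 mg/kg meets the Category TX criterion (Toxic), so the herbicide concentrate is Category TX.
Oral LD50 214.4 mg/kg meets the Category TX criterion (Toxic), so the rodenticide bait is Category TX.
Category TX net quantity: 132.5 kg + (two 68.75 kg packs = 137.5 kg) = 270 kg.
270 kg > 250 kg (passenger aircraft limit, Category TX) — over the limit.

No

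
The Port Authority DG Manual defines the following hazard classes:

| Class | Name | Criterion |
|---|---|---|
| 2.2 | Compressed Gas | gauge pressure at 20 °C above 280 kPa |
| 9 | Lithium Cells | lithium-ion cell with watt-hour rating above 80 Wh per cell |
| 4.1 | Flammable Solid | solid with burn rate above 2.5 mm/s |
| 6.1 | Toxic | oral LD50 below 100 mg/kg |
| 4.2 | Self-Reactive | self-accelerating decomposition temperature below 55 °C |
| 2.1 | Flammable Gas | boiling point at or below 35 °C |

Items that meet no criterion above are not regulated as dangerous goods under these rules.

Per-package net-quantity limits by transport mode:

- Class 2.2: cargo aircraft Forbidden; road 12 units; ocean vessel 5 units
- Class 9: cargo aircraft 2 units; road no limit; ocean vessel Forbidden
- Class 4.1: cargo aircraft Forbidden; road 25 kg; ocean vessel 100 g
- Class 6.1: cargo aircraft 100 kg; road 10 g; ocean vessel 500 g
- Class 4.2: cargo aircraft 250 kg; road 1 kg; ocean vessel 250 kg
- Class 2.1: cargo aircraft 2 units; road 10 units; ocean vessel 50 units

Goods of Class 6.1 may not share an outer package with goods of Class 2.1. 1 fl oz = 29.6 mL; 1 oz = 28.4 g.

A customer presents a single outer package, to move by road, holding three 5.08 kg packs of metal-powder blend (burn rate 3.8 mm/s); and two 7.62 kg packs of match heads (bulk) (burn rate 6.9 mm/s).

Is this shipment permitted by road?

No

Metal-powder blend: burn rate 3.8 mm/s > 2.5 mm/s → Class 4.1 (Flammable Solid).
The match heads (bulk) have burn rate 6.9 mm/s, which is > 2.5 mm/s, so they are Class 4.1 (Flammable Solid).
Total Class 4.1: (three 5.08 kg packs = 15.24 kg) + (two 7.62 kg packs = 15.24 kg) = 30.48 kg.
30.48 kg > 25 kg (road limit, Class 4.1) — over the limit.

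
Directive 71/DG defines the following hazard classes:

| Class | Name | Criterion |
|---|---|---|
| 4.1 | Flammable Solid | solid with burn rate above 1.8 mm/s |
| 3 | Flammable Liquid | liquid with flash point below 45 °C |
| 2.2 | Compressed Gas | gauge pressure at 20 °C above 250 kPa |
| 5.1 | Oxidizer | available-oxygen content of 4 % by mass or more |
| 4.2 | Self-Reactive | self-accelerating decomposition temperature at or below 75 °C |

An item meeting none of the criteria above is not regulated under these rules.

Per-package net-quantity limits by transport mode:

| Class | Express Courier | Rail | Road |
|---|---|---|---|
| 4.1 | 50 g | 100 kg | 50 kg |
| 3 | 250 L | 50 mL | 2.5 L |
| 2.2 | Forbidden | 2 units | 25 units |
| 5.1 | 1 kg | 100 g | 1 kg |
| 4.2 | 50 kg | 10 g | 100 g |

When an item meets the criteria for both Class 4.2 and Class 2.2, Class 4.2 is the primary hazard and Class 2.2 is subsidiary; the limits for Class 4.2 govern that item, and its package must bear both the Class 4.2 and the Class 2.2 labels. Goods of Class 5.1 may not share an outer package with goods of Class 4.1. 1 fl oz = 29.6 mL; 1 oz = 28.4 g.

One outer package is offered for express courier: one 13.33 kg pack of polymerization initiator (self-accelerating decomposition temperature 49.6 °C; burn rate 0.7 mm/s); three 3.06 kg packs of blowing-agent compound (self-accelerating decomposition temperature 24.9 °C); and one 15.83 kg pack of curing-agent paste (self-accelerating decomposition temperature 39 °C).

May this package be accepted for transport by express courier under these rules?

Yes

The polymerization initiator has self-accelerating decomposition temperature 49.6 °C, which is ≤ 75 °C, so it is Class 4.2 (Self-Reactive).
Self-accelerating decomposition temperature 24.9 °C meets the Class 4.2 criterion (Self-Reactive), so the blowing-agent compound is Class 4.2.
Curing-agent paste: self-accelerating decomposition temperature 39 °C ≤ 75 °C → Class 4.2 (Self-Reactive).
Total Class 4.2: 13.33 kg + (three 3.06 kg packs = 9.18 kg) + 15.83 kg = 38.34 kg.
38.34 kg is within the express courier limit of 50 kg for Class 4.2.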